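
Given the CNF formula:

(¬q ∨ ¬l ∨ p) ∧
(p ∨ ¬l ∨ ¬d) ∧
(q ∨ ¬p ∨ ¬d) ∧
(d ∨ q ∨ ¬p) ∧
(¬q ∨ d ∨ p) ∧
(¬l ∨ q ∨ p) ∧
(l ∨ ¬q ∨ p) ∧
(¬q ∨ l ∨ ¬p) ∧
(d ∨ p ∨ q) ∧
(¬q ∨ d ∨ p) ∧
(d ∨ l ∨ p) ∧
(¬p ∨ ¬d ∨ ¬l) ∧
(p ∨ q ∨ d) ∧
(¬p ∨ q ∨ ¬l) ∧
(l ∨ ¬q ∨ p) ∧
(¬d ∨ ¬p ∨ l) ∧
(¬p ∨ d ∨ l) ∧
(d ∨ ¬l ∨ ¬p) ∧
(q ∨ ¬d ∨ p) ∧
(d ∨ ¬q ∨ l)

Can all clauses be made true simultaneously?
No

No, the formula is not satisfiable.

No assignment of truth values to the variables can make all 20 clauses true simultaneously.

The formula is UNSAT (unsatisfiable).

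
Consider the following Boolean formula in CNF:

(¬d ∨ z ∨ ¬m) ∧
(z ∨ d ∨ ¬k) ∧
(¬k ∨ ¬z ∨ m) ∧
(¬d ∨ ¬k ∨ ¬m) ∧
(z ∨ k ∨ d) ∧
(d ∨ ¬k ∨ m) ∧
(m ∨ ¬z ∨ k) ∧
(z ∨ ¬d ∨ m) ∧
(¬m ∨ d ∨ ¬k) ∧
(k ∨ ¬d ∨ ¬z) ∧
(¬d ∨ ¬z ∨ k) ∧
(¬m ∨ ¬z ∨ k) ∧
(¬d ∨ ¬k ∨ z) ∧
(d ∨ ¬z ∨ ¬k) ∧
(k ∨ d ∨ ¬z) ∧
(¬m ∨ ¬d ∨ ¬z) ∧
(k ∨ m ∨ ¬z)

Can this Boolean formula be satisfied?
No

No, the formula is not satisfiable.

No assignment of truth values to the variables can make all 17 clauses true simultaneously.

The formula is UNSAT (unsatisfiable).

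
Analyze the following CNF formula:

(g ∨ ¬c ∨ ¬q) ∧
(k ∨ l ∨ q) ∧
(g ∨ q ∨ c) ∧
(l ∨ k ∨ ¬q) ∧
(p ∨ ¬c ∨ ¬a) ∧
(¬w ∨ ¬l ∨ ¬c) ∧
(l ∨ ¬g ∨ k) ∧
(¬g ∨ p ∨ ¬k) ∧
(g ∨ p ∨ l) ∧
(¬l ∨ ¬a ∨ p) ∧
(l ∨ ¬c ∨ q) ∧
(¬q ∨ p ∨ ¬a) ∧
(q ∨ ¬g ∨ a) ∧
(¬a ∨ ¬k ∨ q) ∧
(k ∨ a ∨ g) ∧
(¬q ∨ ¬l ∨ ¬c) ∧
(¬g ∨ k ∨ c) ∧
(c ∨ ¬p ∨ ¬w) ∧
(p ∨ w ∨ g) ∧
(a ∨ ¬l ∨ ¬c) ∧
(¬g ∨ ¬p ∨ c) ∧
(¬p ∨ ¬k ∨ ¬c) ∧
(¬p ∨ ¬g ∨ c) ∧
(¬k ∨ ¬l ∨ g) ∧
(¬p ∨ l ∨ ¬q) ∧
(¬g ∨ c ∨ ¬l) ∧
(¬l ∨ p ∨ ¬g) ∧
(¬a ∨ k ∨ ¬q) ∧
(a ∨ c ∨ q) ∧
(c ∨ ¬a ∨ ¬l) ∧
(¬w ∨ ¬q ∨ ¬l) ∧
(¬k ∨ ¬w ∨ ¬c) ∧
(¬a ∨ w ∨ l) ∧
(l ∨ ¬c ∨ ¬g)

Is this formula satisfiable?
Yes

Yes, the formula is satisfiable.

One satisfying assignment is: p=True, l=True, w=False, a=True, g=True, q=False, k=False, c=True

Verification: With this assignment, all 34 clauses evaluate to true.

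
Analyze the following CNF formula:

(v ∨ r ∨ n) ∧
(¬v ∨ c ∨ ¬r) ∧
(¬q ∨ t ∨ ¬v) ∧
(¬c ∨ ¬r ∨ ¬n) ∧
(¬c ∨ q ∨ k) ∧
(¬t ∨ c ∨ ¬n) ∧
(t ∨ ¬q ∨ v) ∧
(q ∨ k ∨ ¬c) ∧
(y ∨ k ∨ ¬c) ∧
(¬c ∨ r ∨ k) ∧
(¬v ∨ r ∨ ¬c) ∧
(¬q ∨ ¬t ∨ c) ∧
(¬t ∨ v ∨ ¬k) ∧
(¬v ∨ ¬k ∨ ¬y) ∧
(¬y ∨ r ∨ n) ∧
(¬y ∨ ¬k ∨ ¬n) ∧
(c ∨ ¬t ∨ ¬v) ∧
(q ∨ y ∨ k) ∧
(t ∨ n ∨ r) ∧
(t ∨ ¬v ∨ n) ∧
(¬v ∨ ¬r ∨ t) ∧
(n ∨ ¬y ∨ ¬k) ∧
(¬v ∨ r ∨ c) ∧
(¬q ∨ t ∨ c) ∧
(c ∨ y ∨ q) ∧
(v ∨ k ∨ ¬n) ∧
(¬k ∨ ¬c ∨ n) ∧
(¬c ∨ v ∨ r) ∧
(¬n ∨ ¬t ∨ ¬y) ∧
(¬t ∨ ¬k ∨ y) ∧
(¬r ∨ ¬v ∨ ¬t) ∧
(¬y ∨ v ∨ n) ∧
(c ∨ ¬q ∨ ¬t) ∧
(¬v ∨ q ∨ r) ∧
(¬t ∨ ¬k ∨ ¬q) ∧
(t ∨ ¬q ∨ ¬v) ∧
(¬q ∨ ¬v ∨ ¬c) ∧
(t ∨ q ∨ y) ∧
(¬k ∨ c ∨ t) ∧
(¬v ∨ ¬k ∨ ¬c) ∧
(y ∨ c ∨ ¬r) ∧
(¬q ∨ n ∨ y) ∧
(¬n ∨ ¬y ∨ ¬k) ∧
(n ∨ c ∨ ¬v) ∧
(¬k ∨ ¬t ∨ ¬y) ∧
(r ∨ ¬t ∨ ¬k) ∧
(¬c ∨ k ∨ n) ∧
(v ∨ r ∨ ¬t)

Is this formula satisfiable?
No

No, the formula is not satisfiable.

No assignment of truth values to the variables can make all 48 clauses true simultaneously.

The formula is UNSAT (unsatisfiable).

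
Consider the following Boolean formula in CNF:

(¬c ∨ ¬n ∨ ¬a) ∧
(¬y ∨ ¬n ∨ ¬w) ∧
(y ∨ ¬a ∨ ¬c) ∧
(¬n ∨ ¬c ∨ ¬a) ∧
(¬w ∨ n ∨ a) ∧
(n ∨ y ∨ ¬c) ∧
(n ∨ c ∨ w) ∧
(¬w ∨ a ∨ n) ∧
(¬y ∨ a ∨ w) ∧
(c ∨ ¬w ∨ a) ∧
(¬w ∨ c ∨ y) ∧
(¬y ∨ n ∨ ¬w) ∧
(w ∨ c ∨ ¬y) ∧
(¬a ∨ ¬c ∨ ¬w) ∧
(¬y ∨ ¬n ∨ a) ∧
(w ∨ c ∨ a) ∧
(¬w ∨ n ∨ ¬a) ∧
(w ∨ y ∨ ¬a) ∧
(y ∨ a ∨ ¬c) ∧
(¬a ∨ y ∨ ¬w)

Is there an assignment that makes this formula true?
Yes

Yes, the formula is satisfiable.

One satisfying assignment is: y=True, w=False, a=True, n=False, c=True

Verification: With this assignment, all 20 clauses evaluate to true.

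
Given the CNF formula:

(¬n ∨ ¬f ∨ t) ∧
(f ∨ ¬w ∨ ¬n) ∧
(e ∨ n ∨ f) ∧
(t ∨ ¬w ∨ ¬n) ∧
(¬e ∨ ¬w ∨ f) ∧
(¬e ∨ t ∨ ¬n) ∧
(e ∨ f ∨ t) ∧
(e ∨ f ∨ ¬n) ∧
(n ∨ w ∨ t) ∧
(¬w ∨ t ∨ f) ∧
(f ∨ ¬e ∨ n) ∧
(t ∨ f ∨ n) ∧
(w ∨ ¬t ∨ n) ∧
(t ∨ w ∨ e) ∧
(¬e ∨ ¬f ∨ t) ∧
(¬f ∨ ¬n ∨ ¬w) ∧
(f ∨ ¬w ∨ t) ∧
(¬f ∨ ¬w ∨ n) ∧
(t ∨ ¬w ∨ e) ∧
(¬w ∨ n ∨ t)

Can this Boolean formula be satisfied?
Yes

Yes, the formula is satisfiable.

One satisfying assignment is: n=True, w=False, f=False, t=True, e=True

Verification: With this assignment, all 20 clauses evaluate to true.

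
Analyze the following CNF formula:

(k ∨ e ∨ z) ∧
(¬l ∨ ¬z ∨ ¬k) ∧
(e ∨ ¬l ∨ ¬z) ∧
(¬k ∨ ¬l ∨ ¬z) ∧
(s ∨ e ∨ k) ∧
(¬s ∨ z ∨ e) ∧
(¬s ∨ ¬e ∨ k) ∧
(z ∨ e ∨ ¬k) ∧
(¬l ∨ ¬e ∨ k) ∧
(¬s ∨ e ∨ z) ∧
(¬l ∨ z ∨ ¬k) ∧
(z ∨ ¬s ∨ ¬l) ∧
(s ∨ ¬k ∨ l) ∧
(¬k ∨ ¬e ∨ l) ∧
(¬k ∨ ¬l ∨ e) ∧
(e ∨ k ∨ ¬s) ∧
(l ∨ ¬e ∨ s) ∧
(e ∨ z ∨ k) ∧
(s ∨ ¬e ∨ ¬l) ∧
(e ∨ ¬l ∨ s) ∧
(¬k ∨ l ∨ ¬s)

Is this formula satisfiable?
No

No, the formula is not satisfiable.

No assignment of truth values to the variables can make all 21 clauses true simultaneously.

The formula is UNSAT (unsatisfiable).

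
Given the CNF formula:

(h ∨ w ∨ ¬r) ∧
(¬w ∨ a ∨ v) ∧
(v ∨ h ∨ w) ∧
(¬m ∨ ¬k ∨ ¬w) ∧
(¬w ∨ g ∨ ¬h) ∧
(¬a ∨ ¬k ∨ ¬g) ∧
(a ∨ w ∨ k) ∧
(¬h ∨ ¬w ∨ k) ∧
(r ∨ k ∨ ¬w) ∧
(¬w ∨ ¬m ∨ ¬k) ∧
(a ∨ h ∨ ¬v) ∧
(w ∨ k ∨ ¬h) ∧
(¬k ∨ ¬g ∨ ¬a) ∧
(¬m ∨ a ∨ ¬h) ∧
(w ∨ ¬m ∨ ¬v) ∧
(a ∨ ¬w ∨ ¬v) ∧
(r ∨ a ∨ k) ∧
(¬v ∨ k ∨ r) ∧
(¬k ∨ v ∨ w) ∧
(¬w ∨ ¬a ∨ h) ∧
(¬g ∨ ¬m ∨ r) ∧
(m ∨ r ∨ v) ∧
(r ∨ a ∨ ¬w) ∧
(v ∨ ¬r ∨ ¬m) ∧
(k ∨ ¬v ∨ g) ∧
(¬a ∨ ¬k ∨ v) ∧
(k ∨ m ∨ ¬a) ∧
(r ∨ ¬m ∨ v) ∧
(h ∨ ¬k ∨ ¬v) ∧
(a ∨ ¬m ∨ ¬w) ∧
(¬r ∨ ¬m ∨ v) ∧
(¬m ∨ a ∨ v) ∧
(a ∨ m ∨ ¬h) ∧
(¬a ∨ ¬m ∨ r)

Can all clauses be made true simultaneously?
Yes

Yes, the formula is satisfiable.

One satisfying assignment is: r=False, h=True, g=False, k=True, a=True, v=True, m=False, w=False

Verification: With this assignment, all 34 clauses evaluate to true.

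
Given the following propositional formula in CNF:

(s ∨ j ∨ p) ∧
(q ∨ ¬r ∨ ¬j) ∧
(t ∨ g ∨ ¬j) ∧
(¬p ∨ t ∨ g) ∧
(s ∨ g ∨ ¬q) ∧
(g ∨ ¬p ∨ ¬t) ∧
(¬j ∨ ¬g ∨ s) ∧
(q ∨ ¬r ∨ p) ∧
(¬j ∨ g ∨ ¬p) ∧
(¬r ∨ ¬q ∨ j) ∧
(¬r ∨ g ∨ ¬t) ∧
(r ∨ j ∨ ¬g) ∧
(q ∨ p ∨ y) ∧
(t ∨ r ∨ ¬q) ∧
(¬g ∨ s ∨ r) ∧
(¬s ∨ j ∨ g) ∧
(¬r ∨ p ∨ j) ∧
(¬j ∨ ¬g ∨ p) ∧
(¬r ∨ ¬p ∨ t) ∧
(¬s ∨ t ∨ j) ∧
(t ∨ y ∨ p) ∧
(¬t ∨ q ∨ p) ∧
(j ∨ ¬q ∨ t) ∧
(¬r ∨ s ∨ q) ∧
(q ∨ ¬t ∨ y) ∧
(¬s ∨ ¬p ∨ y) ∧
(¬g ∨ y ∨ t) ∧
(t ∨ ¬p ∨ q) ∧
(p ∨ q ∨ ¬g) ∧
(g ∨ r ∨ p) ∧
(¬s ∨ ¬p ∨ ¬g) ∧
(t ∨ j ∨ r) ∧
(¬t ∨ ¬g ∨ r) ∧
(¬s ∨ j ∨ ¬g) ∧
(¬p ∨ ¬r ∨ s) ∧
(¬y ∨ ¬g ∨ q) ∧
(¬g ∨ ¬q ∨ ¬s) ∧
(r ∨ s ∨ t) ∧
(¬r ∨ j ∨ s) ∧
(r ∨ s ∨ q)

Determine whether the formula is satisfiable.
No

No, the formula is not satisfiable.

No assignment of truth values to the variables can make all 40 clauses true simultaneously.

The formula is UNSAT (unsatisfiable).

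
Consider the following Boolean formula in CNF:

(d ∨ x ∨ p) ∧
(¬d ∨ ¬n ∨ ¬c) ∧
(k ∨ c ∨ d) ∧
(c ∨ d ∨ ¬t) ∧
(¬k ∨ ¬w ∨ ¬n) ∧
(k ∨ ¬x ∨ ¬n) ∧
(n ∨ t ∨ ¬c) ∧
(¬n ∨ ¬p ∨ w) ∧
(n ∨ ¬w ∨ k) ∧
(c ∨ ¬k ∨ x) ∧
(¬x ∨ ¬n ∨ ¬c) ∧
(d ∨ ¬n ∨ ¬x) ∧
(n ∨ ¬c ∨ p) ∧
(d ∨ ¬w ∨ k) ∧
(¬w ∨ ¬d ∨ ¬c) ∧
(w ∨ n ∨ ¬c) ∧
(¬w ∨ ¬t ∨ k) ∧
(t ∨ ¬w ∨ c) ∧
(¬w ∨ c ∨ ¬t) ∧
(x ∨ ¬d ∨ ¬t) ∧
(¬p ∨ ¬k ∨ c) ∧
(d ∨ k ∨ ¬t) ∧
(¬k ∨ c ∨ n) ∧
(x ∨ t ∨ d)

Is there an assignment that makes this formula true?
Yes

Yes, the formula is satisfiable.

One satisfying assignment is: c=False, x=False, p=False, d=True, n=False, t=False, w=False, k=False

Verification: With this assignment, all 24 clauses evaluate to true.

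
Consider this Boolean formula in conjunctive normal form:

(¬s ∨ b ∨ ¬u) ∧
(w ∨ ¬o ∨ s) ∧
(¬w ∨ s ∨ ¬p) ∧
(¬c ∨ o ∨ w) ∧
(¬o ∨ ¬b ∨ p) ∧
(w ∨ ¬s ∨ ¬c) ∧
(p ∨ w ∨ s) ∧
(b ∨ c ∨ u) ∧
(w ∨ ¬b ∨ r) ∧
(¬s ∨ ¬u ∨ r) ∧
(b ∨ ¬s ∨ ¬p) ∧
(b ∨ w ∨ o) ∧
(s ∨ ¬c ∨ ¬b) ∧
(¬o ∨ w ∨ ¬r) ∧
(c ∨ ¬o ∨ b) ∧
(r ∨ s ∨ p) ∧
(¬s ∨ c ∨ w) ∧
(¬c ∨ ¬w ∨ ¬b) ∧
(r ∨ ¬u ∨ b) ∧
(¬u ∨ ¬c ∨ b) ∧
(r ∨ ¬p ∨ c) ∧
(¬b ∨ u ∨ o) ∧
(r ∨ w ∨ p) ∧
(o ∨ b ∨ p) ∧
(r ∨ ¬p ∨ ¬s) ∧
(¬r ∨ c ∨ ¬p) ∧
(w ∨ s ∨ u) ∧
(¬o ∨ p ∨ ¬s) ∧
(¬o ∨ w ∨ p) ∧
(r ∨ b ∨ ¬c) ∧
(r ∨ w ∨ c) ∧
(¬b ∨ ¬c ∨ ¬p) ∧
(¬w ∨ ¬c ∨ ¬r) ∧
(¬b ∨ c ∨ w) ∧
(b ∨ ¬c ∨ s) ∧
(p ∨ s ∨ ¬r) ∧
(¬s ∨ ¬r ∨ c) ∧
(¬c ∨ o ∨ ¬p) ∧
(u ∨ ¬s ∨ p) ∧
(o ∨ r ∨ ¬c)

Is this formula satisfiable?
No

No, the formula is not satisfiable.

No assignment of truth values to the variables can make all 40 clauses true simultaneously.

The formula is UNSAT (unsatisfiable).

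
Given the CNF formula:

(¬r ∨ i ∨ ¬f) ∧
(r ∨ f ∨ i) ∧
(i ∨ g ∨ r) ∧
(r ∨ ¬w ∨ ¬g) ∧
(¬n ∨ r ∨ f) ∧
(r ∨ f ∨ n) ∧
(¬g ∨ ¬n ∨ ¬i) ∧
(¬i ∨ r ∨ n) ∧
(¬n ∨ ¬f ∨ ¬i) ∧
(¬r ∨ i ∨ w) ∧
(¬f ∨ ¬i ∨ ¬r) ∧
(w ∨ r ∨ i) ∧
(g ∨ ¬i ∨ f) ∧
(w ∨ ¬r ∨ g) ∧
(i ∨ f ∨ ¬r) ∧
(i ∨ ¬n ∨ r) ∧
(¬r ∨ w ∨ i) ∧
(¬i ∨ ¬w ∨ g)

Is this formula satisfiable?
Yes

Yes, the formula is satisfiable.

One satisfying assignment is: i=True, r=True, w=False, f=False, g=True, n=False

Verification: With this assignment, all 18 clauses evaluate to true.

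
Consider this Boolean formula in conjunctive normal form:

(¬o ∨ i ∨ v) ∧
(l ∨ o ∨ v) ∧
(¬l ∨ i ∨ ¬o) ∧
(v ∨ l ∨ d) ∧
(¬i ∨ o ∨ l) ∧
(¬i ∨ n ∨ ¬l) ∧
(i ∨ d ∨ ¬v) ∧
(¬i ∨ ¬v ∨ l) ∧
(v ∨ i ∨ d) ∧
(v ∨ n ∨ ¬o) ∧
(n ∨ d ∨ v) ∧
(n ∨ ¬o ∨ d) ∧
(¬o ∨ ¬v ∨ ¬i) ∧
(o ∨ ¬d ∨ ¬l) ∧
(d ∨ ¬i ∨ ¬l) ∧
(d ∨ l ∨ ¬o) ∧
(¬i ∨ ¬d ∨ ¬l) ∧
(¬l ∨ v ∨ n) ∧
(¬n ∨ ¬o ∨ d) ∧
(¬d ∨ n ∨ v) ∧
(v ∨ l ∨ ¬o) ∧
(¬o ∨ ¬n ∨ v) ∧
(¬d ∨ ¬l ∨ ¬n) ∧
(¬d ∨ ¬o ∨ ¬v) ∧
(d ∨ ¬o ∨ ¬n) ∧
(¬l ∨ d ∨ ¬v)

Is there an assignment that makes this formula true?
Yes

Yes, the formula is satisfiable.

One satisfying assignment is: l=False, d=True, v=True, n=True, i=False, o=False

Verification: With this assignment, all 26 clauses evaluate to true.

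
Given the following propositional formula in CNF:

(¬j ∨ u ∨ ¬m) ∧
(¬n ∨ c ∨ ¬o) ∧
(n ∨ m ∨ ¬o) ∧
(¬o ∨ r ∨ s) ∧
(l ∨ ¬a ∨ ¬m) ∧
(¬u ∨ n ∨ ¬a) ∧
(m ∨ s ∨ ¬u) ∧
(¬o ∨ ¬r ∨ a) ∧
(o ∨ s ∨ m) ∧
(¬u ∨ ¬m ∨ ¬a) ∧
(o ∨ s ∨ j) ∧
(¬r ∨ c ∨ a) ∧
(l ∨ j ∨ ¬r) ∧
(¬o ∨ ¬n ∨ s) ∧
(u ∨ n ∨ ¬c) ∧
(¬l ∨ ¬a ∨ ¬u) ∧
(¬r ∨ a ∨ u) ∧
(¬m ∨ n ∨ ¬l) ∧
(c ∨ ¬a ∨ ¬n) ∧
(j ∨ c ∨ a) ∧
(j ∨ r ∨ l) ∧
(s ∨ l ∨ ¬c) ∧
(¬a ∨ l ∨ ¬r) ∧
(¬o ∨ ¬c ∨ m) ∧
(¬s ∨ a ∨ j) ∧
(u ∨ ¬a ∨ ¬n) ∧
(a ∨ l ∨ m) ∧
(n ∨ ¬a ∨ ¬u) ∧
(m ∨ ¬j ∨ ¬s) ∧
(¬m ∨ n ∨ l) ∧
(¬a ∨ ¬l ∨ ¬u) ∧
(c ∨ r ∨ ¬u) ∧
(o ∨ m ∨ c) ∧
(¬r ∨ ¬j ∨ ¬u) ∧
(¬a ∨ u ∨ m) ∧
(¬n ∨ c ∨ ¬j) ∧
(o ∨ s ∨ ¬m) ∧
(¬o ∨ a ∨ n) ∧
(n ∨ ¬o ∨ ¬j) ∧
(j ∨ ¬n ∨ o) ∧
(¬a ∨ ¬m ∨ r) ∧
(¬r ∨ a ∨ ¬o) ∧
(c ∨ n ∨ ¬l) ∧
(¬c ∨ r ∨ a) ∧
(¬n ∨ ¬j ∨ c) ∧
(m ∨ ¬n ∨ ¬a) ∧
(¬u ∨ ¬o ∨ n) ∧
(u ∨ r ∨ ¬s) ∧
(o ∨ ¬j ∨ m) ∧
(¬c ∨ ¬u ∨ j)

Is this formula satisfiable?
No

No, the formula is not satisfiable.

No assignment of truth values to the variables can make all 50 clauses true simultaneously.

The formula is UNSAT (unsatisfiable).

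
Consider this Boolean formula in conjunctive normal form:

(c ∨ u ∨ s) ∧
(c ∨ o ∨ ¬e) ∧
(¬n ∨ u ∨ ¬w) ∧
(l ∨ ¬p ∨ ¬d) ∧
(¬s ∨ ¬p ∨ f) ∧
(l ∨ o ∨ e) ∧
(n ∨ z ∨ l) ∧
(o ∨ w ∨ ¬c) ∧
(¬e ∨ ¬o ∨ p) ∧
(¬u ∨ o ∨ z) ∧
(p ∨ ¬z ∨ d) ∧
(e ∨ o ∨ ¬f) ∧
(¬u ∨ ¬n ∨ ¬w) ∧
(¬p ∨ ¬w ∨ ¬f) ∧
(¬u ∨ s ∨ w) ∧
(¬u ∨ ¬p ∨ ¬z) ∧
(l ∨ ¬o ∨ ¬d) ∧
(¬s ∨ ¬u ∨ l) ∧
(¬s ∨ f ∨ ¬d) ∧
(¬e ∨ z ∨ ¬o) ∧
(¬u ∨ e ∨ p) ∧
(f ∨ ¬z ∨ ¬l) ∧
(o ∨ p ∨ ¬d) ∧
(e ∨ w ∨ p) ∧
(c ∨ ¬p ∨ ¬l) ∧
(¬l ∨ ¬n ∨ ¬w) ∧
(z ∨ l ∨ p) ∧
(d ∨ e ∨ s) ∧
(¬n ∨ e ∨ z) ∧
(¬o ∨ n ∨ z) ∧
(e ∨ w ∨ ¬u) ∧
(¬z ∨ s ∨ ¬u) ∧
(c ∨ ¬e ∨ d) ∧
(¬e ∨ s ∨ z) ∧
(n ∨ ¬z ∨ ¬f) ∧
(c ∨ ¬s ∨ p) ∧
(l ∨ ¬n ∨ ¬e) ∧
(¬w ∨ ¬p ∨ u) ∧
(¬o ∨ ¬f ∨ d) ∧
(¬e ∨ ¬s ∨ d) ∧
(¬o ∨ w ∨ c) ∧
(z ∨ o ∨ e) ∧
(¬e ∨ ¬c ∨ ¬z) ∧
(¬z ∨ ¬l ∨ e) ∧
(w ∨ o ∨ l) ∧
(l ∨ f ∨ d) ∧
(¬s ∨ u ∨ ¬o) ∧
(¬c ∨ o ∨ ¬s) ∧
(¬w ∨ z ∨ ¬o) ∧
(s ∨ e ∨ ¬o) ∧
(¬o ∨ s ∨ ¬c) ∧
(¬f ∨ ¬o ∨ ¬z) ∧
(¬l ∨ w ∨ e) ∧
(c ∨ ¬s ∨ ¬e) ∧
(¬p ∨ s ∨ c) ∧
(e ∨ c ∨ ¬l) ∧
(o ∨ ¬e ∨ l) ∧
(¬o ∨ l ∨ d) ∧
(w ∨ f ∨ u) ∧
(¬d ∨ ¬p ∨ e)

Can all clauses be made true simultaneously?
No

No, the formula is not satisfiable.

No assignment of truth values to the variables can make all 60 clauses true simultaneously.

The formula is UNSAT (unsatisfiable).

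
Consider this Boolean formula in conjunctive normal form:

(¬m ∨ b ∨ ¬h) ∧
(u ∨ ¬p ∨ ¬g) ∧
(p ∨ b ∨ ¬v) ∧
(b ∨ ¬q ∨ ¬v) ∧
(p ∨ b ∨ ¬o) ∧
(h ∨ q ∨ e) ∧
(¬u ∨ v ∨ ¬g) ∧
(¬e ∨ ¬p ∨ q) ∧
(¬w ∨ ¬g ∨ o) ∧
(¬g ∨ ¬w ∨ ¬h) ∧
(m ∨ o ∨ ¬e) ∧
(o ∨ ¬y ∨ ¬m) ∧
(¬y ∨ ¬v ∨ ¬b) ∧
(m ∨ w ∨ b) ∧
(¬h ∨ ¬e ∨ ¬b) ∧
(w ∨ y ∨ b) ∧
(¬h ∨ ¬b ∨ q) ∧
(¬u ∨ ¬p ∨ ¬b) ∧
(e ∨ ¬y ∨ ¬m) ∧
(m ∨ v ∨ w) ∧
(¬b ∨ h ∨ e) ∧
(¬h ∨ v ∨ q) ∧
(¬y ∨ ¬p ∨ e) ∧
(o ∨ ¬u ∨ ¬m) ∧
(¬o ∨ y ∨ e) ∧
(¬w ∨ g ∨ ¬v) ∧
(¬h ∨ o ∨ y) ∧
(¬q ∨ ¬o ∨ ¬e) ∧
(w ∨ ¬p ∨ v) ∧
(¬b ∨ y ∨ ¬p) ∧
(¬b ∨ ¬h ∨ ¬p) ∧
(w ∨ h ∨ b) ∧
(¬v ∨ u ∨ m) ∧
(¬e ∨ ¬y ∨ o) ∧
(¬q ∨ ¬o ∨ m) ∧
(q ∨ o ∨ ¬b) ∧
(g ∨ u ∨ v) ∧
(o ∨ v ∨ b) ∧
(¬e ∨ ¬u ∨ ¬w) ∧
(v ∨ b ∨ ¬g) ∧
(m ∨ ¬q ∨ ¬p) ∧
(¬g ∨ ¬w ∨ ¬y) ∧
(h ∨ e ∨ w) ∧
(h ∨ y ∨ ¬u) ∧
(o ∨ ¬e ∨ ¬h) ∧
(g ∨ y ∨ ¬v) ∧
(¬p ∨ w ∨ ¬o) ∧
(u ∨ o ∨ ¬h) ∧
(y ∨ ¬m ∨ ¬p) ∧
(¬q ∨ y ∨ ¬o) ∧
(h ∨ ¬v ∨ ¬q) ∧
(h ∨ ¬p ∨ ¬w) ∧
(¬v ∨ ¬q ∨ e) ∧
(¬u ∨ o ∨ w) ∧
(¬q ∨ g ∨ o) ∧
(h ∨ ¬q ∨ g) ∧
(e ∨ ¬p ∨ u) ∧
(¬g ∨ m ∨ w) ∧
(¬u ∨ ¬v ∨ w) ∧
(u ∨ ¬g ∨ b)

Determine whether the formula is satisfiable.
Yes

Yes, the formula is satisfiable.

One satisfying assignment is: o=True, h=False, u=True, w=False, m=True, b=True, p=False, y=True, g=False, q=False, e=True, v=False

Verification: With this assignment, all 60 clauses evaluate to true.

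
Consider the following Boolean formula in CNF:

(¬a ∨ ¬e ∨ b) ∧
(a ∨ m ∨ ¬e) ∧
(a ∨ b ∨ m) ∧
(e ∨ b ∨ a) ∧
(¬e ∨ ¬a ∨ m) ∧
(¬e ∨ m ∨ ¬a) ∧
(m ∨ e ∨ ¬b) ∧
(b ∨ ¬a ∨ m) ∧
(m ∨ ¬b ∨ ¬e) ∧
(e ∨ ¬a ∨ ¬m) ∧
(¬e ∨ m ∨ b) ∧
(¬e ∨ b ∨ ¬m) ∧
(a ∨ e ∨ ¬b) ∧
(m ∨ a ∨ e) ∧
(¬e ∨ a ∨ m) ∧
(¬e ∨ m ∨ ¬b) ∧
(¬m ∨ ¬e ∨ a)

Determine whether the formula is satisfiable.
Yes

Yes, the formula is satisfiable.

One satisfying assignment is: a=True, m=True, e=True, b=True

Verification: With this assignment, all 17 clauses evaluate to true.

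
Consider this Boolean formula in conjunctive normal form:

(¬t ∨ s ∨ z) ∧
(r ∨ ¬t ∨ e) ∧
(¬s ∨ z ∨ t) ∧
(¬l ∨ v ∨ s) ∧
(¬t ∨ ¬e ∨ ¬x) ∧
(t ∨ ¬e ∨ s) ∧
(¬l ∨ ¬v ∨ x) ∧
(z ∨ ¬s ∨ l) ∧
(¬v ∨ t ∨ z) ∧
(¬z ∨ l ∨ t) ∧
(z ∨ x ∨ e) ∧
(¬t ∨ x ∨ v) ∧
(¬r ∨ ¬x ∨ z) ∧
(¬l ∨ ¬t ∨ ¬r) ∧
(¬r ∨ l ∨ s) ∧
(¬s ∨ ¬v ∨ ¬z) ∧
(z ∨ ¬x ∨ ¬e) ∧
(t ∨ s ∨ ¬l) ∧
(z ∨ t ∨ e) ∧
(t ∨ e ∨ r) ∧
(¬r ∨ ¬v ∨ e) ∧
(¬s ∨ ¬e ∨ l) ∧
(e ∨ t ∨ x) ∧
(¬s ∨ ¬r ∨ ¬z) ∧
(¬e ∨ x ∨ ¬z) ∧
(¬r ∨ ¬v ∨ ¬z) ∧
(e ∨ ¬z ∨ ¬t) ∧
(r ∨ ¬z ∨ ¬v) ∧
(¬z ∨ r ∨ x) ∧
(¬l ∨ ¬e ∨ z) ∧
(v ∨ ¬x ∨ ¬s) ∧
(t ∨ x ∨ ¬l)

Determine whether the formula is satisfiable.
No

No, the formula is not satisfiable.

No assignment of truth values to the variables can make all 32 clauses true simultaneously.

The formula is UNSAT (unsatisfiable).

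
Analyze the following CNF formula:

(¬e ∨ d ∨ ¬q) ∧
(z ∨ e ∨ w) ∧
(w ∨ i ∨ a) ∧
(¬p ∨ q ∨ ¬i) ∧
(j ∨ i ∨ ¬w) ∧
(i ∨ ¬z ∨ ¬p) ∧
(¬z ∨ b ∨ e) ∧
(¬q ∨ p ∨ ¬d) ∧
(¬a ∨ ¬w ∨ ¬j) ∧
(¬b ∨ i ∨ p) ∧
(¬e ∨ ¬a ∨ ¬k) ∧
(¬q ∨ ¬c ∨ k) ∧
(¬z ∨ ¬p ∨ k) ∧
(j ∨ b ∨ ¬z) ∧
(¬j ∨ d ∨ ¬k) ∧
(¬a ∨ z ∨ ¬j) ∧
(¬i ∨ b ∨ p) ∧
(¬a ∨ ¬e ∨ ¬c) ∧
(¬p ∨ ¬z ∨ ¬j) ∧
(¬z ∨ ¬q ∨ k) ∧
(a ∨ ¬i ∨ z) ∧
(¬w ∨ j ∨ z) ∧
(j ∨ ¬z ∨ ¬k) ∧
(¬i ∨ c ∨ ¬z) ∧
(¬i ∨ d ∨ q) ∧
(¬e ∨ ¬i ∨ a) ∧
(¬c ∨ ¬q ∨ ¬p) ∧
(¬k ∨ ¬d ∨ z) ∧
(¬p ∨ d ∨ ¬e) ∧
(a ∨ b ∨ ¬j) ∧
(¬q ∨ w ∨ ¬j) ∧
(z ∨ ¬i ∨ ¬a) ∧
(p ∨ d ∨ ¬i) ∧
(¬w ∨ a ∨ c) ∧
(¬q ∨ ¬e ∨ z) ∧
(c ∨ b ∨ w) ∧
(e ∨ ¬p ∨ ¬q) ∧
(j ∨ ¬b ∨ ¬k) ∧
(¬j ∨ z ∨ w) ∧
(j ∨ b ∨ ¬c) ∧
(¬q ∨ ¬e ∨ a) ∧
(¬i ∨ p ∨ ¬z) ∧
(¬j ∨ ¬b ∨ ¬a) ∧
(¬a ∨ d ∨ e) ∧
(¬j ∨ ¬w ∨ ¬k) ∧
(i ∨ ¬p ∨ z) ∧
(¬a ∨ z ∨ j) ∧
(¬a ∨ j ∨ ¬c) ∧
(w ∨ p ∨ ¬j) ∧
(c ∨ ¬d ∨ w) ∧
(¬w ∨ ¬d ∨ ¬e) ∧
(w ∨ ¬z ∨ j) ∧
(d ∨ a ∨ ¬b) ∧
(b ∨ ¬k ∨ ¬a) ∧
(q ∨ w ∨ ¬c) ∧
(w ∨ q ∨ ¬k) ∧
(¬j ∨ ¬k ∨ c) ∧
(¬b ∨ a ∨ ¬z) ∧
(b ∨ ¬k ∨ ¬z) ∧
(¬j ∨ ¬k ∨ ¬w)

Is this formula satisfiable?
No

No, the formula is not satisfiable.

No assignment of truth values to the variables can make all 60 clauses true simultaneously.

The formula is UNSAT (unsatisfiable).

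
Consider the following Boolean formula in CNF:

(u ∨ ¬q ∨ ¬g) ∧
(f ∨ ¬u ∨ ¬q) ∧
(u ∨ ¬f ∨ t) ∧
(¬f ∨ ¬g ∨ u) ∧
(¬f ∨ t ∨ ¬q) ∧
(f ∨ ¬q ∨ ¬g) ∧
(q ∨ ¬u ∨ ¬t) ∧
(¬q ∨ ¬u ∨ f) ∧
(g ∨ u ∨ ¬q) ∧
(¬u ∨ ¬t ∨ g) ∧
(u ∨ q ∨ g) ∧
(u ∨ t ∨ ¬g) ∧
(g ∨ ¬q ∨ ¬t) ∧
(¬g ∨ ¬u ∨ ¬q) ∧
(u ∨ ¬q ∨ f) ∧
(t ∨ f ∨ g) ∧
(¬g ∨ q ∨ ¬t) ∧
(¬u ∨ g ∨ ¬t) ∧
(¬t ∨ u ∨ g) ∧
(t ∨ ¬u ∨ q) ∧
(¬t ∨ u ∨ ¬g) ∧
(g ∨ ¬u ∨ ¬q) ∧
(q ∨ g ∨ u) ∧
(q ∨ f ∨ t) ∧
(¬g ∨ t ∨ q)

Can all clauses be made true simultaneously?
No

No, the formula is not satisfiable.

No assignment of truth values to the variables can make all 25 clauses true simultaneously.

The formula is UNSAT (unsatisfiable).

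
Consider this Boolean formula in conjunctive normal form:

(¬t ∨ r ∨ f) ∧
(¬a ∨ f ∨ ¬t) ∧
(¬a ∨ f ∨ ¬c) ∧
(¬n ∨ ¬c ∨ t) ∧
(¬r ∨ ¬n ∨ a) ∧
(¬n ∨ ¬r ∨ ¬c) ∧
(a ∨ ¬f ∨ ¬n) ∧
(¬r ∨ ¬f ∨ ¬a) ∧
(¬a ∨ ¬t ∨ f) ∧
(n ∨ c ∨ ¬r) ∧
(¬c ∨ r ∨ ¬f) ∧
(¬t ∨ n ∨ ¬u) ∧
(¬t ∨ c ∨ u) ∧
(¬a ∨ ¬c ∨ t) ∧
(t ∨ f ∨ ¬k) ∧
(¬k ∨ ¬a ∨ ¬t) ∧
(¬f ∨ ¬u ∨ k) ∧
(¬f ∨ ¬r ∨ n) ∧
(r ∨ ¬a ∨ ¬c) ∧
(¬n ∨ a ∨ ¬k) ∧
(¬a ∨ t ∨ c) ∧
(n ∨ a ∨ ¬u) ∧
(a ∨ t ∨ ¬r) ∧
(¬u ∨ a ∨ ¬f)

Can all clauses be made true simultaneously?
Yes

Yes, the formula is satisfiable.

One satisfying assignment is: f=False, r=False, k=False, t=False, u=False, a=False, n=False, c=False

Verification: With this assignment, all 24 clauses evaluate to true.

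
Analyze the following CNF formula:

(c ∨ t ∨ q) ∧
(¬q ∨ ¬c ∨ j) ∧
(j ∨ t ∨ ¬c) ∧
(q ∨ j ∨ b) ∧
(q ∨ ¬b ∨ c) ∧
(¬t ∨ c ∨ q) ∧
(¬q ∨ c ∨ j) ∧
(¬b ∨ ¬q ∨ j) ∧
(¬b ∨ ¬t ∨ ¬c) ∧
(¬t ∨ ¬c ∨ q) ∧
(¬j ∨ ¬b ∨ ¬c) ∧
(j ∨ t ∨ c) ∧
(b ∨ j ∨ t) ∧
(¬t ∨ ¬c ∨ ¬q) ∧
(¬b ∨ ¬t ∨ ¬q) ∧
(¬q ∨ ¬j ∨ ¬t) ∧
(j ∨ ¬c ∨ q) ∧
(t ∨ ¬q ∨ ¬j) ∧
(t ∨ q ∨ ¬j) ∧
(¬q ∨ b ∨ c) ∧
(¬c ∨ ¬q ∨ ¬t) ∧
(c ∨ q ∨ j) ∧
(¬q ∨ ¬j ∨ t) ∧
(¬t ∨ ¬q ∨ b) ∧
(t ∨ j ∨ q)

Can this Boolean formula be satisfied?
No

No, the formula is not satisfiable.

No assignment of truth values to the variables can make all 25 clauses true simultaneously.

The formula is UNSAT (unsatisfiable).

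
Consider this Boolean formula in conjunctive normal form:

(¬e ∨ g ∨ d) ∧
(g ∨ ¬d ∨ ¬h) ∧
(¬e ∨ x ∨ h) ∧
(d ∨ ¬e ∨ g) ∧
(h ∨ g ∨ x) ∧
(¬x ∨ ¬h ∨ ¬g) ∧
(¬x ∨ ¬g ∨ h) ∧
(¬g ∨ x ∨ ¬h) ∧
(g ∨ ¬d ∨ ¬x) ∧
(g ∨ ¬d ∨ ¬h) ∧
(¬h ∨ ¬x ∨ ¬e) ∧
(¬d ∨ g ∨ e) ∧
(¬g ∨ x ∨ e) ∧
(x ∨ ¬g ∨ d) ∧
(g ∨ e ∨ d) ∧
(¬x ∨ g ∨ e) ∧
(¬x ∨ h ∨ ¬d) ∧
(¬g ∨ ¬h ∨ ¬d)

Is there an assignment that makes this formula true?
No

No, the formula is not satisfiable.

No assignment of truth values to the variables can make all 18 clauses true simultaneously.

The formula is UNSAT (unsatisfiable).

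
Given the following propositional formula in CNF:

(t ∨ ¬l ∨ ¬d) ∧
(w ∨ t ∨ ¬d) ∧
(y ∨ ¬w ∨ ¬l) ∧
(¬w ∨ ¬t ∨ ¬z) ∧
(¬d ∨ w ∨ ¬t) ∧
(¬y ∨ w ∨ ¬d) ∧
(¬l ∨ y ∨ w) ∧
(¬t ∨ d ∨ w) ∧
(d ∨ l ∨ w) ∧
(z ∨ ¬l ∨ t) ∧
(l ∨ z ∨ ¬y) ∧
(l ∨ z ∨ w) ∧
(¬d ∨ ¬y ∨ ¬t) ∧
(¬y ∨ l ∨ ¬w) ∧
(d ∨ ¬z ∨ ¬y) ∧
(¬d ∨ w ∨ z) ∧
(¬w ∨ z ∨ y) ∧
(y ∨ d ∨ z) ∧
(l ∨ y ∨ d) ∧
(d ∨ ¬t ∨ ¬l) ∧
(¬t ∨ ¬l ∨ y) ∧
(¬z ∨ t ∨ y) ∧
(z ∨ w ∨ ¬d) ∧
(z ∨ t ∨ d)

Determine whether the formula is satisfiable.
No

No, the formula is not satisfiable.

No assignment of truth values to the variables can make all 24 clauses true simultaneously.

The formula is UNSAT (unsatisfiable).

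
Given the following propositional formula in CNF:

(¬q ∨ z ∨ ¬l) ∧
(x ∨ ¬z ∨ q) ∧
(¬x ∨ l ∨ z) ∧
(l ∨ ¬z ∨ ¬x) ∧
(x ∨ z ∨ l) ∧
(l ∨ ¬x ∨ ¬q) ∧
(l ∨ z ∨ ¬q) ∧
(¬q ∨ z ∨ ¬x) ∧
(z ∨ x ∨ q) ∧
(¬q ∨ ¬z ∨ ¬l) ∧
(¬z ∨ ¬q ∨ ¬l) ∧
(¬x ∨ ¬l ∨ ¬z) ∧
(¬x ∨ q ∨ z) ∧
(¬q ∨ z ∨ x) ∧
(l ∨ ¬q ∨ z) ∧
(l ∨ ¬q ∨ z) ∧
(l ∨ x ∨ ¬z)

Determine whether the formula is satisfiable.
No

No, the formula is not satisfiable.

No assignment of truth values to the variables can make all 17 clauses true simultaneously.

The formula is UNSAT (unsatisfiable).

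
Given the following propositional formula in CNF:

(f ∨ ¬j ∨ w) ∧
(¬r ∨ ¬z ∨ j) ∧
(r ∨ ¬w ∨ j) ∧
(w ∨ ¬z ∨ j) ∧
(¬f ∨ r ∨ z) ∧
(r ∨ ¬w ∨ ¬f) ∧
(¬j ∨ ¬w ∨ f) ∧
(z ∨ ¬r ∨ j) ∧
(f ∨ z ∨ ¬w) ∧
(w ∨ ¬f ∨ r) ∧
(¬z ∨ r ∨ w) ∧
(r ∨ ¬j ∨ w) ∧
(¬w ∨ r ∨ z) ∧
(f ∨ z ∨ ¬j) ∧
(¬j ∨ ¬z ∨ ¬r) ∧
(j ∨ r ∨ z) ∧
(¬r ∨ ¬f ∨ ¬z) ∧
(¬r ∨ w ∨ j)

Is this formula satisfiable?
Yes

Yes, the formula is satisfiable.

One satisfying assignment is: z=False, j=True, r=True, f=True, w=False

Verification: With this assignment, all 18 clauses evaluate to true.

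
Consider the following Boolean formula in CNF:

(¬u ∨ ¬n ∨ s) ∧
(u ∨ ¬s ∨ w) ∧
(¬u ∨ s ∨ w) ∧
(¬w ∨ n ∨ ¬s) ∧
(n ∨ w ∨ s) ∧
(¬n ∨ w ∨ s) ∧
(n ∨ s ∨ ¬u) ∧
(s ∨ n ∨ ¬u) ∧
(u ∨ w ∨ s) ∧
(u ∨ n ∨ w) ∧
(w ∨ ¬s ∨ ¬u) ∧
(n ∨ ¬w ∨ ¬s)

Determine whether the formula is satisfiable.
Yes

Yes, the formula is satisfiable.

One satisfying assignment is: u=True, n=True, s=True, w=True

Verification: With this assignment, all 12 clauses evaluate to true.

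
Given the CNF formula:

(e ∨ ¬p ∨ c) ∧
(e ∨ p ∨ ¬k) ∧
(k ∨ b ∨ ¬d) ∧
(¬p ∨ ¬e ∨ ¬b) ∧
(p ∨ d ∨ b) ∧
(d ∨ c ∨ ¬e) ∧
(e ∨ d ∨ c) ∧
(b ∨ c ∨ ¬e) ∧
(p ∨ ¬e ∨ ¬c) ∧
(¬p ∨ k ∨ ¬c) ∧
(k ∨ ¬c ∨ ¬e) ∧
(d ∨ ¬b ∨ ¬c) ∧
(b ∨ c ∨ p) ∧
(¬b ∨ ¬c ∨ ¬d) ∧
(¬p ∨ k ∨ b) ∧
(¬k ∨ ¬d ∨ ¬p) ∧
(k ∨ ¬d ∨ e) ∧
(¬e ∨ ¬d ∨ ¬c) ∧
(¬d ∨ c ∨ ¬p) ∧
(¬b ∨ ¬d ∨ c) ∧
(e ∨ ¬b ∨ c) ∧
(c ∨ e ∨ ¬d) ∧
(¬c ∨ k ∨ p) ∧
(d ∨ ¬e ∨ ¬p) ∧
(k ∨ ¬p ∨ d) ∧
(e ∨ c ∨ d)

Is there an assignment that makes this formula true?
Yes

Yes, the formula is satisfiable.

One satisfying assignment is: c=True, d=False, b=False, k=True, p=True, e=False

Verification: With this assignment, all 26 clauses evaluate to true.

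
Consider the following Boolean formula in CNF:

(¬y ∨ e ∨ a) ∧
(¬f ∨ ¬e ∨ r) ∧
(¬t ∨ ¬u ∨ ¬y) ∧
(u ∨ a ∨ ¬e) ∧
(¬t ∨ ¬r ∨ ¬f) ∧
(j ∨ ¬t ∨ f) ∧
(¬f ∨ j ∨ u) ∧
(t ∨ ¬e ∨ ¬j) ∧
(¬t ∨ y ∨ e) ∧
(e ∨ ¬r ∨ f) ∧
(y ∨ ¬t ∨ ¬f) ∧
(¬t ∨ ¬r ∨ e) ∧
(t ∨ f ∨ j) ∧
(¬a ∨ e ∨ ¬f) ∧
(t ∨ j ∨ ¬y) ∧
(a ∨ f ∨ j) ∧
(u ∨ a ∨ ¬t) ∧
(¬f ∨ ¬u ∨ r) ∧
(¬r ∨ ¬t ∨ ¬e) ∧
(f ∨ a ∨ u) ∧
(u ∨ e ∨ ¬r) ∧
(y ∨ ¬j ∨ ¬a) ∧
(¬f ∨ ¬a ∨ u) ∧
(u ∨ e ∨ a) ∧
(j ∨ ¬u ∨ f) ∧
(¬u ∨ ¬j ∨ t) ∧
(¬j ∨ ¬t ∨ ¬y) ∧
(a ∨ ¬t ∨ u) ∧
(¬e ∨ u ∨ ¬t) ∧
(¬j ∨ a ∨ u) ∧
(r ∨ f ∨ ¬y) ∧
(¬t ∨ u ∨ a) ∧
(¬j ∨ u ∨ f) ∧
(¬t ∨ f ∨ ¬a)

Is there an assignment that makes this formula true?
Yes

Yes, the formula is satisfiable.

One satisfying assignment is: t=False, a=False, e=False, f=True, u=True, y=False, j=False, r=True

Verification: With this assignment, all 34 clauses evaluate to true.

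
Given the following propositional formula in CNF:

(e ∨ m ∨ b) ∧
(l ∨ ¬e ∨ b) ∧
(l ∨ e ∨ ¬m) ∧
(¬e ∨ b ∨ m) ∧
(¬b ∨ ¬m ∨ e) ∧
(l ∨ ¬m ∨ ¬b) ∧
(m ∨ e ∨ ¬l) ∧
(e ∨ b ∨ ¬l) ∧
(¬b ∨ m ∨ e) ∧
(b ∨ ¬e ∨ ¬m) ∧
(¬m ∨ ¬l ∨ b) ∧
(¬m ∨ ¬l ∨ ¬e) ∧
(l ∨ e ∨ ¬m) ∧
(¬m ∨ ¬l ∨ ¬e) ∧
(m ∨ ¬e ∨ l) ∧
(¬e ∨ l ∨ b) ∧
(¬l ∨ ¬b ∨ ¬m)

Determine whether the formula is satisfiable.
Yes

Yes, the formula is satisfiable.

One satisfying assignment is: b=True, m=False, e=True, l=True

Verification: With this assignment, all 17 clauses evaluate to true.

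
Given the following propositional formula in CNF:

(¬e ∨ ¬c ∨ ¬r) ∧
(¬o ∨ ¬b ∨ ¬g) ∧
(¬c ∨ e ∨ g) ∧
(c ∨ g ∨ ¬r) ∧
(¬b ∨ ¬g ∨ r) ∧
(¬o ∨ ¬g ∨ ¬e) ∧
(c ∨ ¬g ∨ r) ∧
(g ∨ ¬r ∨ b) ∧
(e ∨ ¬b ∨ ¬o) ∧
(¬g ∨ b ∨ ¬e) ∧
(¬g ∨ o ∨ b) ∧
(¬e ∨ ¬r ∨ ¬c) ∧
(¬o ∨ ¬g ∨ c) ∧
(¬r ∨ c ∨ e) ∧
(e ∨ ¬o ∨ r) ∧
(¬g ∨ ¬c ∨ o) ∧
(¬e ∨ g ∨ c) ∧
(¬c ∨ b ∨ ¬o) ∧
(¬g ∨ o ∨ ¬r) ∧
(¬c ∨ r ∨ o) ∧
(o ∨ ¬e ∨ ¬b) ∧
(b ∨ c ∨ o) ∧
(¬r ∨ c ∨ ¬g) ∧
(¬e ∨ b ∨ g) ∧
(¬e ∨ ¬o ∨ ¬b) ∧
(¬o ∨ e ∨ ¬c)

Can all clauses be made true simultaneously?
Yes

Yes, the formula is satisfiable.

One satisfying assignment is: e=False, b=True, r=False, c=False, o=False, g=False

Verification: With this assignment, all 26 clauses evaluate to true.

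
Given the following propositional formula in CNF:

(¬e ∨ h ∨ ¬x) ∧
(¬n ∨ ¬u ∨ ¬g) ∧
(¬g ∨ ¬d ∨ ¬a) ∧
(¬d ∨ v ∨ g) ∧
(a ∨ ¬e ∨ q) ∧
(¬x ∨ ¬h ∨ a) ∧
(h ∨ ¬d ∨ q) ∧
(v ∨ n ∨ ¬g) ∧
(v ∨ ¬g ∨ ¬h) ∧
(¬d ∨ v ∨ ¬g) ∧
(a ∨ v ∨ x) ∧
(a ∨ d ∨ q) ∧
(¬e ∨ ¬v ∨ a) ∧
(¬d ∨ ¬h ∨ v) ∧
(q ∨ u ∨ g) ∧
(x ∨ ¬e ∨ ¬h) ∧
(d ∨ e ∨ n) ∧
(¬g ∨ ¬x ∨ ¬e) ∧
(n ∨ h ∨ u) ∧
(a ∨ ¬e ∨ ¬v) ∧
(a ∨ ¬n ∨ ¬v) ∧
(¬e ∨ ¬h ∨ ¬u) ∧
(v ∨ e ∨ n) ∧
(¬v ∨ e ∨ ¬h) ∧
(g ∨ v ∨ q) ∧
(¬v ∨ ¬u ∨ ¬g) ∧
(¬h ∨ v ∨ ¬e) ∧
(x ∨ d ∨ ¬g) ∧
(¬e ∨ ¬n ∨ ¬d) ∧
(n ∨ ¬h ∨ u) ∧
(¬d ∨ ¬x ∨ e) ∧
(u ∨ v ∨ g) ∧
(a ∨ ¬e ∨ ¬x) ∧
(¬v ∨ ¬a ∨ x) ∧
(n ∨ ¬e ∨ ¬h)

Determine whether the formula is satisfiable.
Yes

Yes, the formula is satisfiable.

One satisfying assignment is: a=False, v=True, g=False, e=False, n=False, q=True, h=False, x=False, d=True, u=True

Verification: With this assignment, all 35 clauses evaluate to true.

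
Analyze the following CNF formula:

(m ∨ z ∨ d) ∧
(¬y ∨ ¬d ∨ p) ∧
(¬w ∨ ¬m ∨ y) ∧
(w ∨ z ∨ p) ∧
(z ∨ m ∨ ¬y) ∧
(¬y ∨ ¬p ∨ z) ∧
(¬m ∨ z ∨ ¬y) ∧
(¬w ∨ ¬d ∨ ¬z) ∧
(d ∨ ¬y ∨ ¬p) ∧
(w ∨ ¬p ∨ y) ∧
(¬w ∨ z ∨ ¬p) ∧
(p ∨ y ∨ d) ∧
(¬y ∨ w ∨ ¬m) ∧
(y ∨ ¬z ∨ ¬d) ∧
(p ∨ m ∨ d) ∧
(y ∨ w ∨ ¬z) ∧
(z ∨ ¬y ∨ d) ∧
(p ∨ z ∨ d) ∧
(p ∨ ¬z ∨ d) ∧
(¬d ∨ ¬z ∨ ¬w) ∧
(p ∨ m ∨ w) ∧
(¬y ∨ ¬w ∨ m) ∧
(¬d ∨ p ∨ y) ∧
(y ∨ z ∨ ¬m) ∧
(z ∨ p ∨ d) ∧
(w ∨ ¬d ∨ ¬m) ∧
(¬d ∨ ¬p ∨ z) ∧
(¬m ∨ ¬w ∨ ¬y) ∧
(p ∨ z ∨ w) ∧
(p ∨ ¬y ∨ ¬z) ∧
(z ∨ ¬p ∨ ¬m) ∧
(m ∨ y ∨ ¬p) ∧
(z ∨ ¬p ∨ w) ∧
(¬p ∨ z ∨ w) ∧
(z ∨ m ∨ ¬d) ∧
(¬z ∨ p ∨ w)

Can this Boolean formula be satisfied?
Yes

Yes, the formula is satisfiable.

One satisfying assignment is: m=False, p=True, d=True, w=False, z=True, y=True

Verification: With this assignment, all 36 clauses evaluate to true.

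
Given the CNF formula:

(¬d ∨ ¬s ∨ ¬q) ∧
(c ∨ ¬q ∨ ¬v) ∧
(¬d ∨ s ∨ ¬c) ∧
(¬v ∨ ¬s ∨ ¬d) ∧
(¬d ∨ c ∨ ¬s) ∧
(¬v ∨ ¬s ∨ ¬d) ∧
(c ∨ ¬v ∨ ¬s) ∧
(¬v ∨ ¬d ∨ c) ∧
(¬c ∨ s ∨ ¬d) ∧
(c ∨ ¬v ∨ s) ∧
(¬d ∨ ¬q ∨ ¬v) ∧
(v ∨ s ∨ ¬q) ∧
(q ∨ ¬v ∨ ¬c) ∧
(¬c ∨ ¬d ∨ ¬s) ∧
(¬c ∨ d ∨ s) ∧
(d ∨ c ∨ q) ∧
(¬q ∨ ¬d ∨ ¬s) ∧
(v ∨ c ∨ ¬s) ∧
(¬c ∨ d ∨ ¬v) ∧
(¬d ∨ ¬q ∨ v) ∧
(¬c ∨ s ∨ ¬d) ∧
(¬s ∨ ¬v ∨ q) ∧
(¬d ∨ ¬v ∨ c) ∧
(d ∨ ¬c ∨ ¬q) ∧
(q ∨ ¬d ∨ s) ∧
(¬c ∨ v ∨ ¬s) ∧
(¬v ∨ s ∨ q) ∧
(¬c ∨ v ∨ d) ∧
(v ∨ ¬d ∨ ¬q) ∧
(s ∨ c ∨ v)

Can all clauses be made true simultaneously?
No

No, the formula is not satisfiable.

No assignment of truth values to the variables can make all 30 clauses true simultaneously.

The formula is UNSAT (unsatisfiable).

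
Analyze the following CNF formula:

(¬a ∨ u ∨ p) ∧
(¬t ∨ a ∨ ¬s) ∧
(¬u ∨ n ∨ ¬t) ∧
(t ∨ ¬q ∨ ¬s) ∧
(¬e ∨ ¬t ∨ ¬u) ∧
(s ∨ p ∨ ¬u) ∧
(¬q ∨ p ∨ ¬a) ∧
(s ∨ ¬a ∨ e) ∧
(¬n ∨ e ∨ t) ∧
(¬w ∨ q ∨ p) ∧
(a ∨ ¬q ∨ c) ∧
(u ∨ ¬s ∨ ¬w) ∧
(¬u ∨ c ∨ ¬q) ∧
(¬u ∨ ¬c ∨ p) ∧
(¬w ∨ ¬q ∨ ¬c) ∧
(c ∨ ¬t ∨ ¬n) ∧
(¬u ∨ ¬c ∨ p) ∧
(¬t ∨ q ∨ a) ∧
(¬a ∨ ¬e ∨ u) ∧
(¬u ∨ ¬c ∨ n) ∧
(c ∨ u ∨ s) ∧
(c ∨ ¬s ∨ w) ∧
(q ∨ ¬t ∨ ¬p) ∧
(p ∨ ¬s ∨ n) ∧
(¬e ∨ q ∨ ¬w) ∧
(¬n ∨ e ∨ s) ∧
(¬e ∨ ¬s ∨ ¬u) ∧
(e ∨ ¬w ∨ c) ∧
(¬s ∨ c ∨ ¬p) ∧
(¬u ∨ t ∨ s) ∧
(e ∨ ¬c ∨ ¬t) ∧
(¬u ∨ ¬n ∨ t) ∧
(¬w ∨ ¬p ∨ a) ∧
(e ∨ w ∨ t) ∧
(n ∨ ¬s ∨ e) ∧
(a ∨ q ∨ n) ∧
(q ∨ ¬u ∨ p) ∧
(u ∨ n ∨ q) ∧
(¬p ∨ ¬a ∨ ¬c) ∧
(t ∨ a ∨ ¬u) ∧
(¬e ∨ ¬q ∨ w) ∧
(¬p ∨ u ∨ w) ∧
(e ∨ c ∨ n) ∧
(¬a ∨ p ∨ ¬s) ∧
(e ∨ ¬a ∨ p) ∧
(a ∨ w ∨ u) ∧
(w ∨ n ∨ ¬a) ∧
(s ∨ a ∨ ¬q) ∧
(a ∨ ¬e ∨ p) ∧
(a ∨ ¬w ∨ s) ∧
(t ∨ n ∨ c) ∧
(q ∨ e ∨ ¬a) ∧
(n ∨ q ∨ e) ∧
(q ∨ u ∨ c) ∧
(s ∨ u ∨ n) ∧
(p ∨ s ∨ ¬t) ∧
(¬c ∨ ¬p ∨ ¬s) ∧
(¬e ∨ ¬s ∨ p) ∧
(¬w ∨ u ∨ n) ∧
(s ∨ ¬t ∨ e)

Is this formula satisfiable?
No

No, the formula is not satisfiable.

No assignment of truth values to the variables can make all 60 clauses true simultaneously.

The formula is UNSAT (unsatisfiable).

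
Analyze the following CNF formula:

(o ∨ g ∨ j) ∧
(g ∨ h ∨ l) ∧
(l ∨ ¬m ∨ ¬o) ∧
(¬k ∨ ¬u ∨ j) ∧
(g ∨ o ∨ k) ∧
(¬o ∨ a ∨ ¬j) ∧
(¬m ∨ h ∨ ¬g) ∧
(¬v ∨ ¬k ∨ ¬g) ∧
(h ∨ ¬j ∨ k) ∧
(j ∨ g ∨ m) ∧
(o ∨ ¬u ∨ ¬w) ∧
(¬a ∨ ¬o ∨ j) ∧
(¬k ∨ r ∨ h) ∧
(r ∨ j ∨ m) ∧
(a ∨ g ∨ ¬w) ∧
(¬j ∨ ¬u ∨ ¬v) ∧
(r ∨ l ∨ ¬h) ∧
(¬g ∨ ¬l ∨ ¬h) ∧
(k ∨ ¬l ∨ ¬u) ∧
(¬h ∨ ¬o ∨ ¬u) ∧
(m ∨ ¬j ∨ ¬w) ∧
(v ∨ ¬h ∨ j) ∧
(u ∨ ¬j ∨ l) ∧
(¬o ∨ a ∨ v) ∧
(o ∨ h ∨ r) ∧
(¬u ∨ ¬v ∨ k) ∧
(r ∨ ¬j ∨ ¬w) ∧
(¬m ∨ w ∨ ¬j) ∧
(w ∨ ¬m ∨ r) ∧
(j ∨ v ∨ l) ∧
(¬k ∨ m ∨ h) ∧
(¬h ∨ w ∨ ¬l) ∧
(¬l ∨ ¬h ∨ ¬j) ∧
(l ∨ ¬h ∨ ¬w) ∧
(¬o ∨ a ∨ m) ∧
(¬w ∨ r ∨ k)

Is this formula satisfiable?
Yes

Yes, the formula is satisfiable.

One satisfying assignment is: v=False, m=False, h=False, j=False, o=False, w=False, u=False, g=True, l=True, r=True, a=False, k=False

Verification: With this assignment, all 36 clauses evaluate to true.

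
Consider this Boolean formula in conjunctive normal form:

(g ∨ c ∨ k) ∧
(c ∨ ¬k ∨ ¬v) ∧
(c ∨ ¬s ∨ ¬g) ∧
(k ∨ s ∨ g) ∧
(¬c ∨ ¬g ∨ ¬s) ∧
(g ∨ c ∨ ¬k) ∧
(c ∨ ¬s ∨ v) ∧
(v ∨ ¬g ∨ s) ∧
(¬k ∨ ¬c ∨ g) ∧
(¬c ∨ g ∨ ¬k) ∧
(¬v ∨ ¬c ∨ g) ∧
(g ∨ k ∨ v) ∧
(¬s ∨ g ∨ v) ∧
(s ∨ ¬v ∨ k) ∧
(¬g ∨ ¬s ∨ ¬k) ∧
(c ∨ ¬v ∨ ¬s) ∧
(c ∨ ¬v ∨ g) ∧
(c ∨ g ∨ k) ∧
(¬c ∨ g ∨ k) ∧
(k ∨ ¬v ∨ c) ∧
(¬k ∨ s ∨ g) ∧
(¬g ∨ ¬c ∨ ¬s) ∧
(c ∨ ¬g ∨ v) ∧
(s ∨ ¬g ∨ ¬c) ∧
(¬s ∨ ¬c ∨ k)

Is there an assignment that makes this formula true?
No

No, the formula is not satisfiable.

No assignment of truth values to the variables can make all 25 clauses true simultaneously.

The formula is UNSAT (unsatisfiable).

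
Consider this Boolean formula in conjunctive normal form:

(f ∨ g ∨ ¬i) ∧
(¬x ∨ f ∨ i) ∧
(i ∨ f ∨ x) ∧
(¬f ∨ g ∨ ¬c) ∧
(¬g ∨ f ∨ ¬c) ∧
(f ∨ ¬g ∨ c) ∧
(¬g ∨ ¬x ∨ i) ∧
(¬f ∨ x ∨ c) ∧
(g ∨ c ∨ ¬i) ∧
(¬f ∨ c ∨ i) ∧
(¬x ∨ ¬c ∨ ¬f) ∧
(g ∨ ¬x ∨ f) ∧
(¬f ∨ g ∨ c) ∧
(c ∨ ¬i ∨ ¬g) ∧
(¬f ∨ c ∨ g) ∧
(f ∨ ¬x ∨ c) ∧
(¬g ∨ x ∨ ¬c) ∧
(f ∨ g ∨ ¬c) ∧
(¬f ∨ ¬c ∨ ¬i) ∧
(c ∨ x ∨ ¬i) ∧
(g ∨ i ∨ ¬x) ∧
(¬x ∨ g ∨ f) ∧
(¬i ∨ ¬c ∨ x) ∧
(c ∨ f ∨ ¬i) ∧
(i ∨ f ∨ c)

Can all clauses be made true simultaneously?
No

No, the formula is not satisfiable.

No assignment of truth values to the variables can make all 25 clauses true simultaneously.

The formula is UNSAT (unsatisfiable).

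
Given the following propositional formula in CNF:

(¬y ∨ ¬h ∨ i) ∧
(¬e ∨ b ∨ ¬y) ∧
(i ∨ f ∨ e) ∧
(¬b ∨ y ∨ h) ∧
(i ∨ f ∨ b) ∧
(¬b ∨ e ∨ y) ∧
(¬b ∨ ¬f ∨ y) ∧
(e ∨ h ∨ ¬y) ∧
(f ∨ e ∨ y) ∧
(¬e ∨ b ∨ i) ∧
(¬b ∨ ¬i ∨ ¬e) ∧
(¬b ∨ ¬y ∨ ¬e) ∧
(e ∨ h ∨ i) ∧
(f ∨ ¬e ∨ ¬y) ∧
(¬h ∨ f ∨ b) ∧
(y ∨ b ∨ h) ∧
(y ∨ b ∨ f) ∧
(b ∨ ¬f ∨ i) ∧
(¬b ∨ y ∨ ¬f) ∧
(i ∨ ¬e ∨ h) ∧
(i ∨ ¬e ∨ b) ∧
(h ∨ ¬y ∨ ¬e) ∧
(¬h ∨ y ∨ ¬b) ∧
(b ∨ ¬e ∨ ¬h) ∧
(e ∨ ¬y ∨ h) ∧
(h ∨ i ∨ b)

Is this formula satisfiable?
Yes

Yes, the formula is satisfiable.

One satisfying assignment is: h=True, y=False, f=True, e=False, i=True, b=False

Verification: With this assignment, all 26 clauses evaluate to true.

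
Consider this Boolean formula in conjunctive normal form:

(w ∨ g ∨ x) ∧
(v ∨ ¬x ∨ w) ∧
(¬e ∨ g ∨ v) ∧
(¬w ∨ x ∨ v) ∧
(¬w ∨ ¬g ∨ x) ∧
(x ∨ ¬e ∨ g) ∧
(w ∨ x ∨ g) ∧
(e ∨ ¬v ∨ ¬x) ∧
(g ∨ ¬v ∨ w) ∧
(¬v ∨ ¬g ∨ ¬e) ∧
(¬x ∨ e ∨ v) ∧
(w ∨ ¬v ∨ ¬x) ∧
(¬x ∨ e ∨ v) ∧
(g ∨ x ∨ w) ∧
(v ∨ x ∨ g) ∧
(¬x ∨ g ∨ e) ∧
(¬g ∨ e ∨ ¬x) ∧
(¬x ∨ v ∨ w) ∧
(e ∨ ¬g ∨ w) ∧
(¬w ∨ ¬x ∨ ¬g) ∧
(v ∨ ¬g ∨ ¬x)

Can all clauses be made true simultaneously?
Yes

Yes, the formula is satisfiable.

One satisfying assignment is: x=False, g=False, w=True, v=True, e=False

Verification: With this assignment, all 21 clauses evaluate to true.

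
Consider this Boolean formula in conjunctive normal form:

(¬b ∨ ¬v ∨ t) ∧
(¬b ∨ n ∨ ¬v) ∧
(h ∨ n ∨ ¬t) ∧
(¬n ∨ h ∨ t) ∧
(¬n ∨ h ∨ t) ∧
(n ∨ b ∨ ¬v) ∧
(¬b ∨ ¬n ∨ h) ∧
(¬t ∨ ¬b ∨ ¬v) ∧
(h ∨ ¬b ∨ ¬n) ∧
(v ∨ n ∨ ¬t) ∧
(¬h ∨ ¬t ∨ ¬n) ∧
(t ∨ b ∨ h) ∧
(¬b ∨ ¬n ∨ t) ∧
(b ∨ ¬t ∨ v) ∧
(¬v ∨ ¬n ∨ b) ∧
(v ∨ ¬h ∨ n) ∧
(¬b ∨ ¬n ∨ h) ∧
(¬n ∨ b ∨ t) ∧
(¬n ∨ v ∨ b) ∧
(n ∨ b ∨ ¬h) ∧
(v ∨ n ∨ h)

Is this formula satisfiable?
No

No, the formula is not satisfiable.

No assignment of truth values to the variables can make all 21 clauses true simultaneously.

The formula is UNSAT (unsatisfiable).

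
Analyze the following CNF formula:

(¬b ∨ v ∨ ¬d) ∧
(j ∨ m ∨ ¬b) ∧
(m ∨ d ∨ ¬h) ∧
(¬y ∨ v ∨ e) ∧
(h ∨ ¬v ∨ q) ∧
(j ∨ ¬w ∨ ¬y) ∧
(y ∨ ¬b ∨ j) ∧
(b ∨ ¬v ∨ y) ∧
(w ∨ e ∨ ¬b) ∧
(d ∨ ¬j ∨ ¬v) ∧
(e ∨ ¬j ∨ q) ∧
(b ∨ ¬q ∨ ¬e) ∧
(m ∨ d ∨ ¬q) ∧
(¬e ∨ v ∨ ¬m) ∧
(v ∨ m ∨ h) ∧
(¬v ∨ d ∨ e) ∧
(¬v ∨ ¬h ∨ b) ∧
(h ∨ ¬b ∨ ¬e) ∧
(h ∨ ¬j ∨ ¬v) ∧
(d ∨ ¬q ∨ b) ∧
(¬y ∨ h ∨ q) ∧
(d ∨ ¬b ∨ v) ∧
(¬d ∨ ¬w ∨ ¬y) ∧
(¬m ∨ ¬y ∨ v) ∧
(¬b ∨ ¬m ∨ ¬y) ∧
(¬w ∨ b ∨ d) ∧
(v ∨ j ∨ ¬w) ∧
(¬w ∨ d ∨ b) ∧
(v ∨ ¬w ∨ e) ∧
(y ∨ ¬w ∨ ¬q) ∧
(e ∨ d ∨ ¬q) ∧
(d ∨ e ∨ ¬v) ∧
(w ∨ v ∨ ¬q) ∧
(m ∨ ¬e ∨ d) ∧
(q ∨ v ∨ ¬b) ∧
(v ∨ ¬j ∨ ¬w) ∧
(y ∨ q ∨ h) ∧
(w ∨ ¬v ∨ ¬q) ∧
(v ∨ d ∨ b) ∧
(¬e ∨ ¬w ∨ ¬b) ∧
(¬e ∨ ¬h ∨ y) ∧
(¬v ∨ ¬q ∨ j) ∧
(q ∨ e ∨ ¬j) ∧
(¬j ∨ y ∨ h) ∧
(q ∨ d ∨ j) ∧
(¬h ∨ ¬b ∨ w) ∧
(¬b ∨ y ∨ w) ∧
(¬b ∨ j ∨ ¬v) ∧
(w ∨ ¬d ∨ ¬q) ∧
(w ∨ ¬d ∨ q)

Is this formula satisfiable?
No

No, the formula is not satisfiable.

No assignment of truth values to the variables can make all 50 clauses true simultaneously.

The formula is UNSAT (unsatisfiable).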